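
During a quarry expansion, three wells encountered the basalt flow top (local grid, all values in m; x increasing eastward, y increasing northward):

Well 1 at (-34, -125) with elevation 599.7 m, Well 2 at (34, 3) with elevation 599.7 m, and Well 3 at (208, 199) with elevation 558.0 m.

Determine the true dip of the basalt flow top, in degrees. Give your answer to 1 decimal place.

Let the plane be z = a·x + b·y + c.
Well 2−Well 1: 68a + 128b = 0;  Well 3−Well 1: 242a + 324b = −41.7.
Solving gives a = −0.59678, b = 0.31704.
Gradient magnitude |∇z| = √(a² + b²) = √(0.35615 + 0.10051) = 0.67577.
True dip = arctan(0.67577) = 34.0°, dipping toward ESE (azimuth ≈ 118°).

34.0°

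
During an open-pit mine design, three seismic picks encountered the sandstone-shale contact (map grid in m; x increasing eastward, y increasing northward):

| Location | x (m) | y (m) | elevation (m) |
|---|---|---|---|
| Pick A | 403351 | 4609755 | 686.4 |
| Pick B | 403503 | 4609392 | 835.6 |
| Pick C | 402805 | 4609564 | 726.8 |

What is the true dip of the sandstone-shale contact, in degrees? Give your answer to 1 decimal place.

21.3°

Let the plane be z = a·x + b·y + c.
Pick B−Pick A: 152a − 363b = 149.2;  Pick C−Pick A: −546a − 191b = 40.4.
Solving gives a = 0.06087, b = −0.38553.
Gradient magnitude |∇z| = √(a² + b²) = √(0.00371 + 0.14863) = 0.39031.
True dip = arctan(0.39031) = 21.3°, dipping toward N (azimuth ≈ 351°).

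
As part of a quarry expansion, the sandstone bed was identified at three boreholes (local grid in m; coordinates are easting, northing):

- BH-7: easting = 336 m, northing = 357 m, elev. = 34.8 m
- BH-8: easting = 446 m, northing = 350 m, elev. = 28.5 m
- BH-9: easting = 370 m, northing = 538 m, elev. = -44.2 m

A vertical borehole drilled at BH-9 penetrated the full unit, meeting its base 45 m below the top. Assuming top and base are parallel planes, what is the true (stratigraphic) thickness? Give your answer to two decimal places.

Two edge vectors: BH-7→BH-8 = (110, -7, -6.3), BH-7→BH-9 = (34, 181, -79).
Normal n = (BH-7→BH-8) × (BH-7→BH-9) = (1693.3, 8475.8, 20148).
So ∂z/∂easting = −n_x/n_z = −0.08404 and ∂z/∂northing = −n_y/n_z = −0.42068.
|∇z| = √(a²+b²) = 0.42899, so dip δ = arctan(0.42899) = 23.22°.
True thickness = vertical thickness × cos δ = 45 × cos 23.22° = 41.36 m.

41.36 m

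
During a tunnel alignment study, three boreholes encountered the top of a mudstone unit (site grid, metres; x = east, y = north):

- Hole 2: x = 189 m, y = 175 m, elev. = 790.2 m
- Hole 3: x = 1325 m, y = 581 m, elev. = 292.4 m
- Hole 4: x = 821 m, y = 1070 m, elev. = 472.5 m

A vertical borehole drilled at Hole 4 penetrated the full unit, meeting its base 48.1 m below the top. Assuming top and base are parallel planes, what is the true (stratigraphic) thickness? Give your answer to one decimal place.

44.3 m

Let the plane be z = a·x + b·y + c.
Hole 3−Hole 2: 1136a + 406b = −497.8;  Hole 4−Hole 2: 632a + 895b = −317.7.
Solving gives a = −0.41644, b = −0.06091.
|∇z| = √(a²+b²) = 0.42087, so dip δ = arctan(0.42087) = 22.82°.
True thickness = vertical thickness × cos δ = 48.1 × cos 22.82° = 44.3 m.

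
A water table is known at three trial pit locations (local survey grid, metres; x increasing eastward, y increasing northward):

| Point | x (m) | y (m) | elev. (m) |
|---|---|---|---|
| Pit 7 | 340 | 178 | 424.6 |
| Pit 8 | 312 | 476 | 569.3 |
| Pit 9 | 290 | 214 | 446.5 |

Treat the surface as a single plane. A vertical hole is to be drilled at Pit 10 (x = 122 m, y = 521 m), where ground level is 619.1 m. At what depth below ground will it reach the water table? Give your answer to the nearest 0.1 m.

Let the plane be z = a·x + b·y + c.
Pit 8−Pit 7: −28a + 298b = 144.7;  Pit 9−Pit 7: −50a + 36b = 21.9.
Solving gives a = −0.09480, b = 0.47666.
Then c = 424.6 − a·340 − b·178 = 371.99.
At (122, 521): z_contact = −11.57 + 248.34 + 371.99 = 608.76 m.
Depth below ground = 619.1 − 608.76 = 10.3 m.

10.3 m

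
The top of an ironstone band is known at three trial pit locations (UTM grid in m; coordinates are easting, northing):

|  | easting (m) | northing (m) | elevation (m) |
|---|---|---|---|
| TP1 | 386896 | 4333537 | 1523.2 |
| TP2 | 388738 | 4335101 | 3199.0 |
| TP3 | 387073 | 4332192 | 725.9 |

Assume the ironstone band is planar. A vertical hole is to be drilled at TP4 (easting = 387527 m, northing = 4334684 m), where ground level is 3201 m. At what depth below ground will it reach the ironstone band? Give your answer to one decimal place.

712.0 m

Two edge vectors: TP1→TP2 = (1842, 1564, 1675.8), TP1→TP3 = (177, -1345, -797.3).
Normal n = (TP1→TP2) × (TP1→TP3) = (1006973.8, 1765243.2, -2754318).
So ∂z/∂easting = −n_x/n_z = 0.365598235 and ∂z/∂northing = −n_y/n_z = 0.640900288.
Intercept c from TP1: 1523.2 − 141448.49 − 2777365.11 = −2917290.41.
At (387527, 4334684): z_contact = 141679.19 + 2778100.22 − 2917290.41 = 2489.01 m.
Depth below ground = 3201 − 2489.01 = 712.0 m.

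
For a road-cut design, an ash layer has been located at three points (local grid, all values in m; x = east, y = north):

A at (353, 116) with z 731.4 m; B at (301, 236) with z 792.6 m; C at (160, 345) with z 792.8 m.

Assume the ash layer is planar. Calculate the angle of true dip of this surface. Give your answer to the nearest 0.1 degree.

Let the plane be z = a·x + b·y + c.
B−A: −52a + 120b = 61.2;  C−A: −193a + 229b = 61.4.
Solving gives a = 0.59072, b = 0.76598.
Gradient magnitude |∇z| = √(a² + b²) = √(0.34895 + 0.58672) = 0.96730.
True dip = arctan(0.96730) = 44.0°, dipping toward SW (azimuth ≈ 218°).

44.0°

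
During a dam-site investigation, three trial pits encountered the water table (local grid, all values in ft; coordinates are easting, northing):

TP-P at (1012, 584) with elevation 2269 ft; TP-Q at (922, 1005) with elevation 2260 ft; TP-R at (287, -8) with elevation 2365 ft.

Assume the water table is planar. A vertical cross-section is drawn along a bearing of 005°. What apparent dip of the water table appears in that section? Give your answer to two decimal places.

Two edge vectors: TP-P→TP-Q = (-90, 421, -9), TP-P→TP-R = (-725, -592, 96).
Normal n = (TP-P→TP-Q) × (TP-P→TP-R) = (35088, 15165, 358505).
So ∂z/∂easting = −n_x/n_z = −0.09787 and ∂z/∂northing = −n_y/n_z = −0.04230.
Unit vector along 005° is (sin 5°, cos 5°) = (0.0872, 0.9962).
Slope in that direction = a·(0.0872) + b·(0.9962) = −0.05067.
Apparent dip = arctan|0.05067| = 2.90° (true dip is 6.1°, so apparent ≤ true as expected).

2.90°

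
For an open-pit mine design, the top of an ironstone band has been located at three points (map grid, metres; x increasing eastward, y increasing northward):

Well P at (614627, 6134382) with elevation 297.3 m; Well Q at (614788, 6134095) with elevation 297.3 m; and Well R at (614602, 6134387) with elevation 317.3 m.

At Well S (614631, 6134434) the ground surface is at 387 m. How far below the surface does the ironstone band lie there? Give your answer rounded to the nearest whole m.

120 m

Two edge vectors: Well P→Well Q = (161, -287, 0), Well P→Well R = (-25, 5, 20).
Normal n = (Well P→Well Q) × (Well P→Well R) = (-5740, -3220, -6370).
So ∂z/∂x = −n_x/n_z = −0.90109890 and ∂z/∂y = −n_y/n_z = −0.50549451.
Intercept c from Well P: 297.3 + 553839.71 + 3100896.40 = 3655033.41.
At (614631, 6134434): z_contact = −553843.3 − 3100922.7 + 3655033.41 = 267.4 m.
Depth below ground = 387 − 267.4 = 120 m.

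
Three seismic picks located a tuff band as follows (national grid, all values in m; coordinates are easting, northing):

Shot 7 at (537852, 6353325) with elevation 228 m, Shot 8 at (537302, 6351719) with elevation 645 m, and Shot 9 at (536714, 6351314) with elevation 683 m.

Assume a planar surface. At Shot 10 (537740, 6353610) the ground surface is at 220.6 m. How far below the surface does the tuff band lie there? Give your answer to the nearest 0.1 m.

97.9 m

Two edge vectors: Shot 7→Shot 8 = (-550, -1606, 417), Shot 7→Shot 9 = (-1138, -2011, 455).
Normal n = (Shot 7→Shot 8) × (Shot 7→Shot 9) = (107857, -224296, -721578).
So ∂z/∂easting = −n_x/n_z = 0.149473792 and ∂z/∂northing = −n_y/n_z = −0.310840962.
Intercept c from Shot 7: 228 − 80394.78 + 1974873.66 = 1894706.88.
At (537740, 6353610): z_contact = 80378.04 − 1974962.25 + 1894706.88 = 122.67 m.
Depth below ground = 220.6 − 122.67 = 97.9 m.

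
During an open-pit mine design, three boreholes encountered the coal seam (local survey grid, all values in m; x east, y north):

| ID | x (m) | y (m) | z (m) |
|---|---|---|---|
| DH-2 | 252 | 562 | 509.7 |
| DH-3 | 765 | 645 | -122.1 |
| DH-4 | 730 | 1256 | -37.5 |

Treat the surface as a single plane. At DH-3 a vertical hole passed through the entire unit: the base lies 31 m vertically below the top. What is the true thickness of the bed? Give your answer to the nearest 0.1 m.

19.4 m

Let the plane be z = a·x + b·y + c.
DH-3−DH-2: 513a + 83b = −631.8;  DH-4−DH-2: 478a + 694b = −547.2.
Solving gives a = −1.24247, b = 0.06729.
|∇z| = √(a²+b²) = 1.24429, so dip δ = arctan(1.24429) = 51.21°.
True thickness = vertical thickness × cos δ = 31 × cos 51.21° = 19.4 m.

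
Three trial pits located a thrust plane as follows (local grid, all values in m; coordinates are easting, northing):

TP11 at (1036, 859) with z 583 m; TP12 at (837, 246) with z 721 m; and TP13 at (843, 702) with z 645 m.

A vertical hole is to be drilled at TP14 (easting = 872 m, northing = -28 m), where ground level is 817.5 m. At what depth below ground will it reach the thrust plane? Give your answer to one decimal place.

Two edge vectors: TP11→TP12 = (-199, -613, 138), TP11→TP13 = (-193, -157, 62).
Normal n = (TP11→TP12) × (TP11→TP13) = (-16340, -14296, -87066).
So ∂z/∂easting = −n_x/n_z = −0.187674 and ∂z/∂northing = −n_y/n_z = −0.164197.
Intercept c from TP11: 583 + 194.43 + 141.05 = 918.48.
At (872, -28): z_contact = −163.65 + 4.60 + 918.48 = 759.42 m.
Depth below ground = 817.5 − 759.42 = 58.1 m.

58.1 m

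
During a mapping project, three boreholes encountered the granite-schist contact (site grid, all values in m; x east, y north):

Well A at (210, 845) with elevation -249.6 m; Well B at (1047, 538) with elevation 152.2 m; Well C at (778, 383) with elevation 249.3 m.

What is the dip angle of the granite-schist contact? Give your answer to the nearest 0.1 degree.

Two edge vectors: Well A→Well B = (837, -307, 401.8), Well A→Well C = (568, -462, 498.9).
Normal n = (Well A→Well B) × (Well A→Well C) = (32469.3, -189356.9, -212318).
So ∂z/∂x = −n_x/n_z = 0.15293 and ∂z/∂y = −n_y/n_z = −0.89186.
Gradient magnitude |∇z| = √(a² + b²) = √(0.02339 + 0.79541) = 0.90487.
True dip = arctan(0.90487) = 42.1°, dipping toward N (azimuth ≈ 350°).

42.1°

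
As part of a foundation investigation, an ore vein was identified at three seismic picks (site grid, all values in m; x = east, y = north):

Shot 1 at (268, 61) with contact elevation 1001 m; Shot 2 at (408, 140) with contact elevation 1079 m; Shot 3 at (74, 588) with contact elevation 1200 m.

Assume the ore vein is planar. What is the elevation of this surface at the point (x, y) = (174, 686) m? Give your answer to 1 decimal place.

1275.8 m

Two edge vectors: Shot 1→Shot 2 = (140, 79, 78), Shot 1→Shot 3 = (-194, 527, 199).
Normal n = (Shot 1→Shot 2) × (Shot 1→Shot 3) = (-25385, -42992, 89106).
So ∂z/∂x = −n_x/n_z = 0.28489 and ∂z/∂y = −n_y/n_z = 0.48248.
Intercept c from Shot 1: 1001 − 76.35 − 29.43 = 895.22.
At (174, 686): z = 49.6 + 331.0 + 895.22 = 1275.8 m.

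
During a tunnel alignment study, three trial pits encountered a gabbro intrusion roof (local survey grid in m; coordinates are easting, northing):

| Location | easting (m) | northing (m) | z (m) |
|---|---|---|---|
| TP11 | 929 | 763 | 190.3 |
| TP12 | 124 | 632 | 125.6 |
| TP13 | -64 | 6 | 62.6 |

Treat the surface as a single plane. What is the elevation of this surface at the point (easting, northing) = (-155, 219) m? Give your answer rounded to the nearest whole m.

74 m

Two edge vectors: TP11→TP12 = (-805, -131, -64.7), TP11→TP13 = (-993, -757, -127.7).
Normal n = (TP11→TP12) × (TP11→TP13) = (-32249.2, -38551.4, 479302).
So ∂z/∂easting = −n_x/n_z = 0.06728 and ∂z/∂northing = −n_y/n_z = 0.08043.
Intercept c from TP11: 190.3 − 62.51 − 61.37 = 66.42.
At (-155, 219): z = −10.4 + 17.6 + 66.42 = 73.6 m.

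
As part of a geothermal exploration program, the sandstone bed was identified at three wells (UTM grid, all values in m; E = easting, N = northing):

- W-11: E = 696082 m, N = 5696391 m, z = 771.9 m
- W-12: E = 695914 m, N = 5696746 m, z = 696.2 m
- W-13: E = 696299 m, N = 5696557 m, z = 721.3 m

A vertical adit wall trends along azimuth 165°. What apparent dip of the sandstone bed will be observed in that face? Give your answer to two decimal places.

12.20°

Two edge vectors: W-11→W-12 = (-168, 355, -75.7), W-11→W-13 = (217, 166, -50.6).
Normal n = (W-11→W-12) × (W-11→W-13) = (-5396.8, -24927.7, -104923).
So ∂z/∂E = −n_x/n_z = −0.05144 and ∂z/∂N = −n_y/n_z = −0.23758.
Unit vector along 165° is (sin 165°, cos 165°) = (0.2588, -0.9659).
Slope in that direction = a·(0.2588) + b·(-0.9659) = 0.21617.
Apparent dip = arctan|0.21617| = 12.20° (true dip is 13.7°, so apparent ≤ true as expected).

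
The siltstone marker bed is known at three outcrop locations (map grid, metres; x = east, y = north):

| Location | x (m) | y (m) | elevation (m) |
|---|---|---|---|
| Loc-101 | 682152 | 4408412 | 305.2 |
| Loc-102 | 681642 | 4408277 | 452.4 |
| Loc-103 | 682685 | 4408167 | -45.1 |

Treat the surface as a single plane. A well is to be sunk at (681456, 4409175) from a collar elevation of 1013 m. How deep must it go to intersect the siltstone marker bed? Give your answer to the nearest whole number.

Let the plane be z = a·x + b·y + c.
Loc-102−Loc-101: −510a − 135b = 147.2;  Loc-103−Loc-101: 533a − 245b = −350.3.
Solving gives a = −0.42332343, b = 0.50885148.
Then c = 305.2 − a·682152 − b·4408412 = −1954150.83.
At (681456, 4409175): z_contact = −288476.3 + 2243615.2 − 1954150.83 = 988.1 m.
Depth below ground = 1013 − 988.1 = 25 m.

25 m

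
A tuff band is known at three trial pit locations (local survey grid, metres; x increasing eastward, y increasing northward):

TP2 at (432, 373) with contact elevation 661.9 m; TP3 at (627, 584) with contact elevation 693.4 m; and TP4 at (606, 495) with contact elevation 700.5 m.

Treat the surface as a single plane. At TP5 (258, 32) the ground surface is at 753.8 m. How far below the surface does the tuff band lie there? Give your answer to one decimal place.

95.8 m

Two edge vectors: TP2→TP3 = (195, 211, 31.5), TP2→TP4 = (174, 122, 38.6).
Normal n = (TP2→TP3) × (TP2→TP4) = (4301.6, -2046, -12924).
So ∂z/∂x = −n_x/n_z = 0.33284 and ∂z/∂y = −n_y/n_z = −0.15831.
Intercept c from TP2: 661.9 − 143.79 + 59.05 = 577.16.
At (258, 32): z_contact = 85.87 − 5.07 + 577.16 = 657.97 m.
Depth below ground = 753.8 − 657.97 = 95.8 m.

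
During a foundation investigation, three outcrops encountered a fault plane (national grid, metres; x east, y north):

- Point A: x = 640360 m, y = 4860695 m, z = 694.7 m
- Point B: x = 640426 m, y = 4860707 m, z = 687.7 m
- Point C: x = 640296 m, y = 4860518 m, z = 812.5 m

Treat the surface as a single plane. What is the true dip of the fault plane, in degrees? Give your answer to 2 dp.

33.88°

Two edge vectors: Point A→Point B = (66, 12, -7), Point A→Point C = (-64, -177, 117.8).
Normal n = (Point A→Point B) × (Point A→Point C) = (174.6, -7326.8, -10914).
So ∂z/∂x = −n_x/n_z = 0.01600 and ∂z/∂y = −n_y/n_z = −0.67132.
Gradient magnitude |∇z| = √(a² + b²) = √(0.00026 + 0.45067) = 0.67151.
True dip = arctan(0.67151) = 33.88°, dipping toward N (azimuth ≈ 359°).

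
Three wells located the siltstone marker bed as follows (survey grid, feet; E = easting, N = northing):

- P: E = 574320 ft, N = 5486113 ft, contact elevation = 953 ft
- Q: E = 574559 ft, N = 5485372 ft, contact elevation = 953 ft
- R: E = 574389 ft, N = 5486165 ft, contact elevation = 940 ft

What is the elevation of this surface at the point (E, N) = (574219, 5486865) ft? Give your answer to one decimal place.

Let the plane be z = a·E + b·N + c.
Q−P: 239a − 741b = 0;  R−P: 69a + 52b = −13.
Solving gives a = −0.151564737, b = −0.048885253.
Then c = 953 − a·574320 − b·5486113 = 356189.68.
At (574219, 5486865): z = −87031.4 − 268226.8 + 356189.68 = 931.5 ft.

931.5 ft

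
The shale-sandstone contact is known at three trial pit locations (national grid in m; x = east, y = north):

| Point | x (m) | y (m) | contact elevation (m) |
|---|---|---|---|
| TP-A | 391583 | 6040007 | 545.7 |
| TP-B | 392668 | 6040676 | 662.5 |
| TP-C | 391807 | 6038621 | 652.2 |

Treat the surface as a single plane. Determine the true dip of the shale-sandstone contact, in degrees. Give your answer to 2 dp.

8.59°

Two edge vectors: TP-A→TP-B = (1085, 669, 116.8), TP-A→TP-C = (224, -1386, 106.5).
Normal n = (TP-A→TP-B) × (TP-A→TP-C) = (233133.3, -89389.3, -1653666).
So ∂z/∂x = −n_x/n_z = 0.14098 and ∂z/∂y = −n_y/n_z = −0.05406.
Gradient magnitude |∇z| = √(a² + b²) = √(0.01988 + 0.00292) = 0.15099.
True dip = arctan(0.15099) = 8.59°, dipping toward WNW (azimuth ≈ 291°).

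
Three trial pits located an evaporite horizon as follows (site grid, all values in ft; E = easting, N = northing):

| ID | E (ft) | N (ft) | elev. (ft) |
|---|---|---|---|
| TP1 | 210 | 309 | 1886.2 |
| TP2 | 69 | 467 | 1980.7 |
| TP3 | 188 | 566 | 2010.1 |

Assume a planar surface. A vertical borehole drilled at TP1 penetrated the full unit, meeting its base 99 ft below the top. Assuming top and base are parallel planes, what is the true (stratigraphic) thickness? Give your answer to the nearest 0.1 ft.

88.9 ft

Two edge vectors: TP1→TP2 = (-141, 158, 94.5), TP1→TP3 = (-22, 257, 123.9).
Normal n = (TP1→TP2) × (TP1→TP3) = (-4710.3, 15390.9, -32761).
So ∂z/∂E = −n_x/n_z = −0.14378 and ∂z/∂N = −n_y/n_z = 0.46979.
|∇z| = √(a²+b²) = 0.49130, so dip δ = arctan(0.49130) = 26.16°.
True thickness = vertical thickness × cos δ = 99 × cos 26.16° = 88.9 ft.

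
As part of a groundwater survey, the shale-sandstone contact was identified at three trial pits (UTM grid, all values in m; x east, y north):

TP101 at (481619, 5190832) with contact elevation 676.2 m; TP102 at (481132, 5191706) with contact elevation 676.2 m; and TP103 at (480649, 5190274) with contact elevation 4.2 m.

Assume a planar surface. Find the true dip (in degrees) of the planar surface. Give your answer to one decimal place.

Let the plane be z = a·x + b·y + c.
TP102−TP101: −487a + 874b = 0;  TP103−TP101: −970a − 558b = −672.
Solving gives a = 0.52462, b = 0.29232.
Gradient magnitude |∇z| = √(a² + b²) = √(0.27523 + 0.08545) = 0.60057.
True dip = arctan(0.60057) = 31.0°, dipping toward WSW (azimuth ≈ 241°).

31.0°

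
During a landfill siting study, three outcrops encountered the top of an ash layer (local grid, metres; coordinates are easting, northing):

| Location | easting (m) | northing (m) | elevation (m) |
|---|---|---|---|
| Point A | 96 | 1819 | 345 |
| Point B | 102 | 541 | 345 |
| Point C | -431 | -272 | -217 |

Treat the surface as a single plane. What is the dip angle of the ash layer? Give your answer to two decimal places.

Let the plane be z = a·easting + b·northing + c.
Point B−Point A: 6a − 1278b = 0;  Point C−Point A: −527a − 2091b = −562.
Solving gives a = 1.04691, b = 0.00492.
Gradient magnitude |∇z| = √(a² + b²) = √(1.09602 + 0.00002) = 1.04692.
True dip = arctan(1.04692) = 46.31°, dipping toward W (azimuth ≈ 270°).

46.31°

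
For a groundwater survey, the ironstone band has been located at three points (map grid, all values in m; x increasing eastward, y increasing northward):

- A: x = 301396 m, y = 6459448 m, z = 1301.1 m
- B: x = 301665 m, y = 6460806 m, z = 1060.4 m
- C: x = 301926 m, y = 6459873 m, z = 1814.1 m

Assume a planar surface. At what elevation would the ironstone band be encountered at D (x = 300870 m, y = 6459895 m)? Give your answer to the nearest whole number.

411 m

Let the plane be z = a·x + b·y + c.
B−A: 269a + 1358b = −240.7;  C−A: 530a + 425b = 513.
Solving gives a = 1.31967576, b = −0.43865448.
Then c = 1301.1 − a·301396 − b·6459448 = 2437021.89.
At (300870, 6459895): z = 397050.8 − 2833661.9 + 2437021.89 = 410.9 m.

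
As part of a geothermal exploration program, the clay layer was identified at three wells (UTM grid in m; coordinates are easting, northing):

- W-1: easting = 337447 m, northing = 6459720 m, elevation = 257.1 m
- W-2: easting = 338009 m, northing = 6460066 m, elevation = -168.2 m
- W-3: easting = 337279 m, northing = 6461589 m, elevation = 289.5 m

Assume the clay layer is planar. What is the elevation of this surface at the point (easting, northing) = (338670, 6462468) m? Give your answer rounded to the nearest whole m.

-764 m

Two edge vectors: W-1→W-2 = (562, 346, -425.3), W-1→W-3 = (-168, 1869, 32.4).
Normal n = (W-1→W-2) × (W-1→W-3) = (806096.1, 53241.6, 1108506).
So ∂z/∂easting = −n_x/n_z = −0.72719146 and ∂z/∂northing = −n_y/n_z = −0.04803005.
Intercept c from W-1: 257.1 + 245388.58 + 310260.68 = 555906.36.
At (338670, 6462468): z = −246277.9 − 310392.7 + 555906.36 = -764.2 m.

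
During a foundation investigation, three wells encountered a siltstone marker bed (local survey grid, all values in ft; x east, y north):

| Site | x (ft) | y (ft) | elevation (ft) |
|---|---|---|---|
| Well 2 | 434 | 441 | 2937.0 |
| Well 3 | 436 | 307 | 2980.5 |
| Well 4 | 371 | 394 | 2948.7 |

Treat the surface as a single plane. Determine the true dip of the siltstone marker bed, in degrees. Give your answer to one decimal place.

Two edge vectors: Well 2→Well 3 = (2, -134, 43.5), Well 2→Well 4 = (-63, -47, 11.7).
Normal n = (Well 2→Well 3) × (Well 2→Well 4) = (476.7, -2763.9, -8536).
So ∂z/∂x = −n_x/n_z = 0.05585 and ∂z/∂y = −n_y/n_z = −0.32379.
Gradient magnitude |∇z| = √(a² + b²) = √(0.00312 + 0.10484) = 0.32857.
True dip = arctan(0.32857) = 18.2°, dipping toward N (azimuth ≈ 350°).

18.2°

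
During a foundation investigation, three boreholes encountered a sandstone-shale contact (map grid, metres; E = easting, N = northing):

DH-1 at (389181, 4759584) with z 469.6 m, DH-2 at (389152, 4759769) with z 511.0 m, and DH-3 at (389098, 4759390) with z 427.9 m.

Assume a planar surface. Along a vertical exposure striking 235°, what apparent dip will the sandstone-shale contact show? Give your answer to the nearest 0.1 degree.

6.5°

Two edge vectors: DH-1→DH-2 = (-29, 185, 41.4), DH-1→DH-3 = (-83, -194, -41.7).
Normal n = (DH-1→DH-2) × (DH-1→DH-3) = (317.1, -4645.5, 20981).
So ∂z/∂E = −n_x/n_z = −0.01511 and ∂z/∂N = −n_y/n_z = 0.22141.
Unit vector along 235° is (sin 235°, cos 235°) = (-0.8192, -0.5736).
Slope in that direction = a·(-0.8192) + b·(-0.5736) = −0.11462.
Apparent dip = arctan|0.11462| = 6.5° (true dip is 12.5°, so apparent ≤ true as expected).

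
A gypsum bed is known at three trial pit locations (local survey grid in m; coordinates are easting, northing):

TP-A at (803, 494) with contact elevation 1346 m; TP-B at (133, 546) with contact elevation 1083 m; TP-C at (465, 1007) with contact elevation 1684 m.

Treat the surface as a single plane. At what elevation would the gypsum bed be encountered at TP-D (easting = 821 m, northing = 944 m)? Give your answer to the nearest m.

Let the plane be z = a·easting + b·northing + c.
TP-B−TP-A: −670a + 52b = −263;  TP-C−TP-A: −338a + 513b = 338.
Solving gives a = 0.46758, b = 0.96695.
Then c = 1346 − a·803 − b·494 = 492.86.
At (821, 944): z = 383.9 + 912.8 + 492.86 = 1789.5 m.

1790 m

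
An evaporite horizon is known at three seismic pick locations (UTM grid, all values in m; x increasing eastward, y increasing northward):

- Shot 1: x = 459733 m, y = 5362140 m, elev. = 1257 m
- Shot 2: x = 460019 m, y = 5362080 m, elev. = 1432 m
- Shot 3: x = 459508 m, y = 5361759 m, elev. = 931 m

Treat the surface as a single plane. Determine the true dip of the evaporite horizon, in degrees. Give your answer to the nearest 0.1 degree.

Let the plane be z = a·x + b·y + c.
Shot 2−Shot 1: 286a − 60b = 175;  Shot 3−Shot 1: −225a − 381b = −326.
Solving gives a = 0.70415, b = 0.43980.
Gradient magnitude |∇z| = √(a² + b²) = √(0.49583 + 0.19343) = 0.83022.
True dip = arctan(0.83022) = 39.7°, dipping toward WSW (azimuth ≈ 238°).

39.7°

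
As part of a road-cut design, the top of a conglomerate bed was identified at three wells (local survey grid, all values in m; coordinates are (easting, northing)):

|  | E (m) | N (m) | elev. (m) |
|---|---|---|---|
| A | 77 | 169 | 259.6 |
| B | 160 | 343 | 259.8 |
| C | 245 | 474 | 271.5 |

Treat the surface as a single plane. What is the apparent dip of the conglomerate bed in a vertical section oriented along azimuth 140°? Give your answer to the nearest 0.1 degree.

27.3°

Let the plane be z = a·E + b·N + c.
B−A: 83a + 174b = 0.2;  C−A: 168a + 305b = 11.9.
Solving gives a = 0.51305, b = −0.24358.
Unit vector along 140° is (sin 140°, cos 140°) = (0.6428, -0.7660).
Slope in that direction = a·(0.6428) + b·(-0.7660) = 0.51637.
Apparent dip = arctan|0.51637| = 27.3° (true dip is 29.6°, so apparent ≤ true as expected).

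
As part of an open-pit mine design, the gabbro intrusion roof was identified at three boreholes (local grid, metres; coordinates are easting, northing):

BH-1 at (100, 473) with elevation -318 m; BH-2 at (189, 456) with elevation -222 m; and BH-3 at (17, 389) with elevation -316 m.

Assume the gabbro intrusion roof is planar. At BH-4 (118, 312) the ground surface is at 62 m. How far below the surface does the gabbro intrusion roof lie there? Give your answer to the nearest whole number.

216 m

Two edge vectors: BH-1→BH-2 = (89, -17, 96), BH-1→BH-3 = (-83, -84, 2).
Normal n = (BH-1→BH-2) × (BH-1→BH-3) = (8030, -8146, -8887).
So ∂z/∂easting = −n_x/n_z = 0.90357 and ∂z/∂northing = −n_y/n_z = −0.91662.
Intercept c from BH-1: -318 − 90.36 + 433.56 = 25.20.
At (118, 312): z_contact = 106.6 − 286.0 + 25.20 = -154.2 m.
Depth below ground = 62 − (-154.2) = 216 m.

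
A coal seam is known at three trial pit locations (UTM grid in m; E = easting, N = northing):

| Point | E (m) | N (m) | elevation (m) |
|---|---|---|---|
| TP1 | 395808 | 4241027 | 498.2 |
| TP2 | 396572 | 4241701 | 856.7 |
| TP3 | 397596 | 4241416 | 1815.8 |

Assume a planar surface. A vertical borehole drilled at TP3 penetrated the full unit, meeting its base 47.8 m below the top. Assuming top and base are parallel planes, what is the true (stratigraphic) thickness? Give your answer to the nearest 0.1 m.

35.2 m

Let the plane be z = a·E + b·N + c.
TP2−TP1: 764a + 674b = 358.5;  TP3−TP1: 1788a + 389b = 1317.6.
Solving gives a = 0.82453, b = −0.40273.
|∇z| = √(a²+b²) = 0.91763, so dip δ = arctan(0.91763) = 42.54°.
True thickness = vertical thickness × cos δ = 47.8 × cos 42.54° = 35.2 m.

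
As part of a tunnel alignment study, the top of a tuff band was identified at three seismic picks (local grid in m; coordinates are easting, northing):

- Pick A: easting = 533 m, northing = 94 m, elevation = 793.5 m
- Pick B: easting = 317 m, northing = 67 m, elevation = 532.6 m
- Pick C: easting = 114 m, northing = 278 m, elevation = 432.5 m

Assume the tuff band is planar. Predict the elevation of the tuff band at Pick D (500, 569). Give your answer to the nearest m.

Let the plane be z = a·easting + b·northing + c.
Pick B−Pick A: −216a − 27b = −260.9;  Pick C−Pick A: −419a + 184b = −361.
Solving gives a = 1.13114, b = 0.61385.
Then c = 793.5 − a·533 − b·94 = 132.90.
At (500, 569): z = 565.6 + 349.3 + 132.90 = 1047.7 m.

1048 m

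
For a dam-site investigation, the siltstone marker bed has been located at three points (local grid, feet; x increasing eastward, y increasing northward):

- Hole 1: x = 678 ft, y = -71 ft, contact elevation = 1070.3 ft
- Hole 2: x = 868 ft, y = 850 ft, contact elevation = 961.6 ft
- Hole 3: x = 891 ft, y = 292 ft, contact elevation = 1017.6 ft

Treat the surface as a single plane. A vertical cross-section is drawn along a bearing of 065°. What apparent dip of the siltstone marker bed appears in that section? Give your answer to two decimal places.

Two edge vectors: Hole 1→Hole 2 = (190, 921, -108.7), Hole 1→Hole 3 = (213, 363, -52.7).
Normal n = (Hole 1→Hole 2) × (Hole 1→Hole 3) = (-9078.6, -13140.1, -127203).
So ∂z/∂x = −n_x/n_z = −0.07137 and ∂z/∂y = −n_y/n_z = −0.10330.
Unit vector along 065° is (sin 65°, cos 65°) = (0.9063, 0.4226).
Slope in that direction = a·(0.9063) + b·(0.4226) = −0.10834.
Apparent dip = arctan|0.10834| = 6.18° (true dip is 7.2°, so apparent ≤ true as expected).

6.18°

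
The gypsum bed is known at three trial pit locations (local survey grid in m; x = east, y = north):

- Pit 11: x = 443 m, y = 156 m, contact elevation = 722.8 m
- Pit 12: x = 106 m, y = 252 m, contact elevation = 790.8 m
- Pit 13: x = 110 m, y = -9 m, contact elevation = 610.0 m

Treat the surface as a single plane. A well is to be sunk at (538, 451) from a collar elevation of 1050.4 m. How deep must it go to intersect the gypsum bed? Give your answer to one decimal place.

123.7 m

Two edge vectors: Pit 11→Pit 12 = (-337, 96, 68), Pit 11→Pit 13 = (-333, -165, -112.8).
Normal n = (Pit 11→Pit 12) × (Pit 11→Pit 13) = (391.2, -60657.6, 87573).
So ∂z/∂x = −n_x/n_z = −0.00447 and ∂z/∂y = −n_y/n_z = 0.69265.
Intercept c from Pit 11: 722.8 + 1.98 − 108.05 = 616.73.
At (538, 451): z_contact = −2.40 + 312.39 + 616.73 = 926.71 m.
Depth below ground = 1050.4 − 926.71 = 123.7 m.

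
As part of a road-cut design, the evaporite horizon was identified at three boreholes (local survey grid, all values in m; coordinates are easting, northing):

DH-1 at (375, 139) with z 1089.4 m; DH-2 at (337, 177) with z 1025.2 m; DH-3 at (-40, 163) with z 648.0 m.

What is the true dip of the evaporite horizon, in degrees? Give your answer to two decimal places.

50.70°

Let the plane be z = a·easting + b·northing + c.
DH-2−DH-1: −38a + 38b = −64.2;  DH-3−DH-1: −415a + 24b = −441.4.
Solving gives a = 1.02520, b = −0.66428.
Gradient magnitude |∇z| = √(a² + b²) = √(1.05103 + 0.44126) = 1.22159.
True dip = arctan(1.22159) = 50.70°, dipping toward WNW (azimuth ≈ 303°).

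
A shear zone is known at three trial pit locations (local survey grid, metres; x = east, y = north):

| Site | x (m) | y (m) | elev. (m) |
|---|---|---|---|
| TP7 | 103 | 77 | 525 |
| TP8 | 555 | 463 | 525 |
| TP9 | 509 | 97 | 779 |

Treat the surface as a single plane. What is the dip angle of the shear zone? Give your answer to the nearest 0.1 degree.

Two edge vectors: TP7→TP8 = (452, 386, 0), TP7→TP9 = (406, 20, 254).
Normal n = (TP7→TP8) × (TP7→TP9) = (98044, -114808, -147676).
So ∂z/∂x = −n_x/n_z = 0.66391 and ∂z/∂y = −n_y/n_z = −0.77743.
Gradient magnitude |∇z| = √(a² + b²) = √(0.44078 + 0.60440) = 1.02234.
True dip = arctan(1.02234) = 45.6°, dipping toward NW (azimuth ≈ 320°).

45.6°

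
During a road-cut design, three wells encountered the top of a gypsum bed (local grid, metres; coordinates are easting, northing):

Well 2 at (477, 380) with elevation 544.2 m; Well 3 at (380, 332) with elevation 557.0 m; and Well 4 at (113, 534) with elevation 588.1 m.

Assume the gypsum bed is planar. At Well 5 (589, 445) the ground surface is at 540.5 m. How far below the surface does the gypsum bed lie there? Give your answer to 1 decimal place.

Let the plane be z = a·easting + b·northing + c.
Well 3−Well 2: −97a − 48b = 12.8;  Well 4−Well 2: −364a + 154b = 43.9.
Solving gives a = −0.12584, b = −0.01237.
Then c = 544.2 − a·477 − b·380 = 608.93.
At (589, 445): z_contact = −74.12 − 5.50 + 608.93 = 529.30 m.
Depth below ground = 540.5 − 529.30 = 11.2 m.

11.2 m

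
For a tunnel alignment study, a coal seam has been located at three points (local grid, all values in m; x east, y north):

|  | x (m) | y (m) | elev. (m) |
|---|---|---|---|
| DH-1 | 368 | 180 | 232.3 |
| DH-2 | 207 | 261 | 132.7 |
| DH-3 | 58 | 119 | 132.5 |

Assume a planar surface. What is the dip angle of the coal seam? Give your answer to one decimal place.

Two edge vectors: DH-1→DH-2 = (-161, 81, -99.6), DH-1→DH-3 = (-310, -61, -99.8).
Normal n = (DH-1→DH-2) × (DH-1→DH-3) = (-14159.4, 14808.2, 34931).
So ∂z/∂x = −n_x/n_z = 0.40535 and ∂z/∂y = −n_y/n_z = −0.42393.
Gradient magnitude |∇z| = √(a² + b²) = √(0.16431 + 0.17971) = 0.58654.
True dip = arctan(0.58654) = 30.4°, dipping toward NW (azimuth ≈ 316°).

30.4°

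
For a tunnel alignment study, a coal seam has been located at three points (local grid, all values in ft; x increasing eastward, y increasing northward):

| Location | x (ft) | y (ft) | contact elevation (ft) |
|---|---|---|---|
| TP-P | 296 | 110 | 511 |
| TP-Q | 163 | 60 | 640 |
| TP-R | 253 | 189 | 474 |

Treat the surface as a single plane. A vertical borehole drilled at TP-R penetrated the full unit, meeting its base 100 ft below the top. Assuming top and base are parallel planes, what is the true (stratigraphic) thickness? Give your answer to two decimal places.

68.71 ft

Two edge vectors: TP-P→TP-Q = (-133, -50, 129), TP-P→TP-R = (-43, 79, -37).
Normal n = (TP-P→TP-Q) × (TP-P→TP-R) = (-8341, -10468, -12657).
So ∂z/∂x = −n_x/n_z = −0.65900 and ∂z/∂y = −n_y/n_z = −0.82705.
|∇z| = √(a²+b²) = 1.05750, so dip δ = arctan(1.05750) = 46.60°.
True thickness = vertical thickness × cos δ = 100 × cos 46.60° = 68.71 ft.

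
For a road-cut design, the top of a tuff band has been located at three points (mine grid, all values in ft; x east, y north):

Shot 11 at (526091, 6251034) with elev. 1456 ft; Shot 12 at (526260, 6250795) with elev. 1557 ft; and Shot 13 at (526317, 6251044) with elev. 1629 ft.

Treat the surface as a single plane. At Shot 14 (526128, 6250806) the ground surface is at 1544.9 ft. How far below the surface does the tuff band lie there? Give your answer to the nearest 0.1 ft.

Let the plane be z = a·x + b·y + c.
Shot 12−Shot 11: 169a − 239b = 101;  Shot 13−Shot 11: 226a + 10b = 173.
Solving gives a = 0.760394227, b = 0.115090478.
Then c = 1456 − a·526091 − b·6251034 = −1118015.05.
At (526128, 6250806): z_contact = 400064.69 + 719408.25 − 1118015.05 = 1457.89 ft.
Depth below ground = 1544.9 − 1457.89 = 87.0 ft.

87.0 ft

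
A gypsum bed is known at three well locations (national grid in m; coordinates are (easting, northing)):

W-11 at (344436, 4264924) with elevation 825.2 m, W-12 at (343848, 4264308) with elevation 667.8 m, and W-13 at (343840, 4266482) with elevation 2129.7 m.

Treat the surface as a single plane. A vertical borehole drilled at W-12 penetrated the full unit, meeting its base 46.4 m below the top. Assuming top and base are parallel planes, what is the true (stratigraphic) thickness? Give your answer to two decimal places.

36.24 m

Two edge vectors: W-11→W-12 = (-588, -616, -157.4), W-11→W-13 = (-596, 1558, 1304.5).
Normal n = (W-11→W-12) × (W-11→W-13) = (-558342.8, 860856.4, -1283240).
So ∂z/∂E = −n_x/n_z = −0.43510 and ∂z/∂N = −n_y/n_z = 0.67085.
|∇z| = √(a²+b²) = 0.79959, so dip δ = arctan(0.79959) = 38.65°.
True thickness = vertical thickness × cos δ = 46.4 × cos 38.65° = 36.24 m.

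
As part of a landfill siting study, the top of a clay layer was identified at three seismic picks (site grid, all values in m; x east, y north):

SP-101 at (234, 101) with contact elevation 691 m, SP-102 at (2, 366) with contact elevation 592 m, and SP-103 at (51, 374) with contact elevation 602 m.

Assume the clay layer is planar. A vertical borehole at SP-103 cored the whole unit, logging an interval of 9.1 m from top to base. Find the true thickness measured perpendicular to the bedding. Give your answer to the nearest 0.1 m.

Two edge vectors: SP-101→SP-102 = (-232, 265, -99), SP-101→SP-103 = (-183, 273, -89).
Normal n = (SP-101→SP-102) × (SP-101→SP-103) = (3442, -2531, -14841).
So ∂z/∂x = −n_x/n_z = 0.23193 and ∂z/∂y = −n_y/n_z = −0.17054.
|∇z| = √(a²+b²) = 0.28788, so dip δ = arctan(0.28788) = 16.06°.
True thickness = vertical thickness × cos δ = 9.1 × cos 16.06° = 8.7 m.

8.7 m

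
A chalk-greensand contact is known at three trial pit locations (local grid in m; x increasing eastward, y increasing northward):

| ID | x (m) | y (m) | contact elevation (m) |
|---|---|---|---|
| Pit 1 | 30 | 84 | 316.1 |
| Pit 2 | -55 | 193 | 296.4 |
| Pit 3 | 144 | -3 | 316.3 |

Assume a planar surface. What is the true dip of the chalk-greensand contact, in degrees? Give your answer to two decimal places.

Two edge vectors: Pit 1→Pit 2 = (-85, 109, -19.7), Pit 1→Pit 3 = (114, -87, 0.2).
Normal n = (Pit 1→Pit 2) × (Pit 1→Pit 3) = (-1692.1, -2228.8, -5031).
So ∂z/∂x = −n_x/n_z = −0.33633 and ∂z/∂y = −n_y/n_z = −0.44301.
Gradient magnitude |∇z| = √(a² + b²) = √(0.11312 + 0.19626) = 0.55622.
True dip = arctan(0.55622) = 29.08°, dipping toward NE (azimuth ≈ 037°).

29.08°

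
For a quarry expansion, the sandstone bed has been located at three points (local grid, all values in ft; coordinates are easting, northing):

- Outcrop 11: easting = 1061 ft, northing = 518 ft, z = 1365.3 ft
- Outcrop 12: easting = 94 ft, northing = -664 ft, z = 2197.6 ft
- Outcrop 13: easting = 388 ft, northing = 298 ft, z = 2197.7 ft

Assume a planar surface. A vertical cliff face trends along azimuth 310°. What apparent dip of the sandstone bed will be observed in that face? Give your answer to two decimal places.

52.91°

Two edge vectors: Outcrop 11→Outcrop 12 = (-967, -1182, 832.3), Outcrop 11→Outcrop 13 = (-673, -220, 832.4).
Normal n = (Outcrop 11→Outcrop 12) × (Outcrop 11→Outcrop 13) = (-800790.8, 244792.9, -582746).
So ∂z/∂easting = −n_x/n_z = −1.37417 and ∂z/∂northing = −n_y/n_z = 0.42007.
Unit vector along 310° is (sin 310°, cos 310°) = (-0.7660, 0.6428).
Slope in that direction = a·(-0.7660) + b·(0.6428) = 1.32269.
Apparent dip = arctan|1.32269| = 52.91° (true dip is 55.2°, so apparent ≤ true as expected).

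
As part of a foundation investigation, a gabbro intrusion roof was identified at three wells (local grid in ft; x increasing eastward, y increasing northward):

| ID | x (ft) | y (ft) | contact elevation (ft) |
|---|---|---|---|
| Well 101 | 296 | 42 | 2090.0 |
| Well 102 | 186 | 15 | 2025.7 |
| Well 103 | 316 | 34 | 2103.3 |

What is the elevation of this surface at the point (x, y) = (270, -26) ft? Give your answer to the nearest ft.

Let the plane be z = a·x + b·y + c.
Well 102−Well 101: −110a − 27b = −64.3;  Well 103−Well 101: 20a − 8b = 13.3.
Solving gives a = 0.61514, b = −0.12465.
Then c = 2090 − a·296 − b·42 = 1913.15.
At (270, -26): z = 166.1 + 3.2 + 1913.15 = 2082.5 ft.

2082 ft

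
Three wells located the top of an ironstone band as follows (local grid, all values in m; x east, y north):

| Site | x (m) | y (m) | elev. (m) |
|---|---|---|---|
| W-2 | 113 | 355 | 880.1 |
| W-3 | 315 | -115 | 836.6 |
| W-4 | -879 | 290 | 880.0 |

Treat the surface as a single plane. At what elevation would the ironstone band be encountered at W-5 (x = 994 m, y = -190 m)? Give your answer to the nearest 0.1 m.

825.9 m

Two edge vectors: W-2→W-3 = (202, -470, -43.5), W-2→W-4 = (-992, -65, -0.1).
Normal n = (W-2→W-3) × (W-2→W-4) = (-2780.5, 43172.2, -479370).
So ∂z/∂x = −n_x/n_z = −0.00580 and ∂z/∂y = −n_y/n_z = 0.09006.
Intercept c from W-2: 880.1 + 0.66 − 31.97 = 848.78.
At (994, -190): z = −5.8 − 17.1 + 848.78 = 825.9 m.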